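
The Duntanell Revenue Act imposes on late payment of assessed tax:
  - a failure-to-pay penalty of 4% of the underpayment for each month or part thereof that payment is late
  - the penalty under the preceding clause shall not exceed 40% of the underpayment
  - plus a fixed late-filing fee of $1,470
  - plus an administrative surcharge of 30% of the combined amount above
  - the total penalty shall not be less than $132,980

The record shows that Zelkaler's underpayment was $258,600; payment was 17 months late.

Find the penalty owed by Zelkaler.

Penalty: $136,383

Accrued rate: 4% × 17 = 68%, capped at 40% → 40%
Failure-to-pay penalty: 40% of $258,600 = $103,440
Penalty before surcharge: $103,440 + $1,470 = $104,910
Administrative surcharge: 30% of $104,910 = $31,473
Total penalty: $104,910 + $31,473 = $136,383
Minimum $132,980: $136,383 meets the minimum, no increase.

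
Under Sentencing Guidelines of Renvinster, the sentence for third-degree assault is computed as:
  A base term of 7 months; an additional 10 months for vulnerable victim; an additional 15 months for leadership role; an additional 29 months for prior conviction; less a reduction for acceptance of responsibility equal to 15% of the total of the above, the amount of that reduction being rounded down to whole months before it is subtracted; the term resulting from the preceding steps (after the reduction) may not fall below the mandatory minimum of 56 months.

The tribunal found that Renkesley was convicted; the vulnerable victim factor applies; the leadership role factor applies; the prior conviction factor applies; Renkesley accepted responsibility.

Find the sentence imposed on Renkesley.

Vulnerable victim enhancement: +10 months
Leadership role enhancement: +15 months
Prior conviction enhancement: +29 months
Adjusted term: 7 months + 10 months + 15 months + 29 months = 61 months
Acceptance of responsibility reduction: 15% of 61 months = 9 months (rounded down)
After reduction: 61 − 9 = 52 months
Minimum 56 months: 52 months is below the minimum → 56 months

Sentence: 56 months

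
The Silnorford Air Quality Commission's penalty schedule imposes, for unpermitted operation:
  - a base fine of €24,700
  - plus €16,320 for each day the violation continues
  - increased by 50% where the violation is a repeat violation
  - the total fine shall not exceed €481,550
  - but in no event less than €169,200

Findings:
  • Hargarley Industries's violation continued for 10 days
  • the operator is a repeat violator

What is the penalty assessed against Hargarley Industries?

Per-day component: 10 × €16,320 = €163,200
Base plus per-day: €24,700 + €163,200 = €187,900
Enhancement: 50% of €187,900 = €93,950
Enhanced fine: €187,900 + €93,950 = €281,850
Cap at €481,550: €281,850 is within the cap, no reduction.
Minimum €169,200: €281,850 meets the minimum, no increase.

€281,850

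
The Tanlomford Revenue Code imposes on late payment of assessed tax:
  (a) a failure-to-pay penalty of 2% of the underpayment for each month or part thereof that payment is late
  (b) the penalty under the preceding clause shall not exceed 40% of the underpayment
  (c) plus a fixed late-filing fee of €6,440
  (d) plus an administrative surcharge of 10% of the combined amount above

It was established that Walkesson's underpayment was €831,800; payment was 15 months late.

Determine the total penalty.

Accrued rate: 2% × 15 = 30%, capped at 40% → 30%
Failure-to-pay penalty: 30% of €831,800 = €249,540
Penalty before surcharge: €249,540 + €6,440 = €255,980
Administrative surcharge: 10% of €255,980 = €25,598
Total penalty: €255,980 + €25,598 = €281,578

€281,578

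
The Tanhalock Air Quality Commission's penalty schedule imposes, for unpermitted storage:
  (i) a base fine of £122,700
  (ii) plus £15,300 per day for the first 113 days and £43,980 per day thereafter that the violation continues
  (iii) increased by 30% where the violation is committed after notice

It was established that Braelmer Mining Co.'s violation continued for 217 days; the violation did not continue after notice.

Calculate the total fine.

£6,425,520

First 113 days: 113 × £15,300 = £1,728,900
Remaining days: (217 − 113) × £43,980 = £4,573,920
Per-day component: £1,728,900 + £4,573,920 = £6,302,820
Base plus per-day: £122,700 + £6,302,820 = £6,425,520
The violation did not continue after notice: no 30% increase.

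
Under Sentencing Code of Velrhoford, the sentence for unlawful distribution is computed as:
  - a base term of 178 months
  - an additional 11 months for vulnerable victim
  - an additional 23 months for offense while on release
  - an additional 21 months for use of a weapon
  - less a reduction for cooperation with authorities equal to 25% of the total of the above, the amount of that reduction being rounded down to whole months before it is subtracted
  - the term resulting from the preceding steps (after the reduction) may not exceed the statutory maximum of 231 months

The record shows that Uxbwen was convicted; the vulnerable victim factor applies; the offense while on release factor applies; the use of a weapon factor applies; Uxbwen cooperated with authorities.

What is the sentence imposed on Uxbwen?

175 months

Vulnerable victim enhancement: +11 months
Offense while on release enhancement: +23 months
Use of a weapon enhancement: +21 months
Adjusted term: 178 months + 11 months + 23 months + 21 months = 233 months
Cooperation with authorities reduction: 25% of 233 months = 58 months (rounded down)
After reduction: 233 − 58 = 175 months
Cap at 231 months: 175 months is within the cap, no reduction.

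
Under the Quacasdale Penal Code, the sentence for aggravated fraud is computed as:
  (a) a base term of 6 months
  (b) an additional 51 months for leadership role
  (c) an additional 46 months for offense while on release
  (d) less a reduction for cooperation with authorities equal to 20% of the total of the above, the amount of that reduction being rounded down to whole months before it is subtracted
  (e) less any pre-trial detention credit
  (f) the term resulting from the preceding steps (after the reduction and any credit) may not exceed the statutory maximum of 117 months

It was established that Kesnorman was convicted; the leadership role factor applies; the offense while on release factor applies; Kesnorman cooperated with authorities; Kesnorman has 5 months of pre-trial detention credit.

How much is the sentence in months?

78 months

Leadership role enhancement: +51 months
Offense while on release enhancement: +46 months
Adjusted term: 6 months + 51 months + 46 months = 103 months
Cooperation with authorities reduction: 20% of 103 months = 20 months (rounded down)
After reduction: 103 − 20 = 83 months
Less pre-trial detention credit: 83 months − 5 months = 78 months
Cap at 117 months: 78 months is within the cap, no reduction.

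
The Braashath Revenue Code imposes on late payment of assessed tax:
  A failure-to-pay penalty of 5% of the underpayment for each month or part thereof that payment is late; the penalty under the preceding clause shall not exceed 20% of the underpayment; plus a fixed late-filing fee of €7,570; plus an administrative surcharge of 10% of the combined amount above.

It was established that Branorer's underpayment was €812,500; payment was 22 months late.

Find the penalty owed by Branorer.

Accrued rate: 5% × 22 = 110%, capped at 20% → 20%
Failure-to-pay penalty: 20% of €812,500 = €162,500
Penalty before surcharge: €162,500 + €7,570 = €170,070
Administrative surcharge: 10% of €170,070 = €17,007
Total penalty: €170,070 + €17,007 = €187,077

€187,077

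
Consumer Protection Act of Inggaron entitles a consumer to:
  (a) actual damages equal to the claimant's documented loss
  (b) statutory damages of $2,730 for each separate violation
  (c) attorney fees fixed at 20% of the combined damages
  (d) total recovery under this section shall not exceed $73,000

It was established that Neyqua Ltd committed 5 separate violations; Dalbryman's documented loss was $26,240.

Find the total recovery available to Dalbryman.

Statutory damages: 5 × $2,730 = $13,650
Combined damages: $26,240 + $13,650 = $39,890
Attorney fees: 20% of $39,890 = $7,978
Total before cap: $39,890 + $7,978 = $47,868
Cap at $73,000: $47,868 is within the cap, no reduction.

$47,868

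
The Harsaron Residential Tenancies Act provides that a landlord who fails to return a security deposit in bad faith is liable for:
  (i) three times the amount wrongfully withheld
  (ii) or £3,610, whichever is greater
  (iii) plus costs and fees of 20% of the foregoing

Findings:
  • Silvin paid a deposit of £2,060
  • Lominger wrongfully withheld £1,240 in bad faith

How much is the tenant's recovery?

£4,464

Trebled: 3 × £1,240 = £3,720
Minimum £3,610: £3,720 meets the minimum, no increase.
Costs and fees: 20% of £3,720 = £744
Total recovery: £3,720 + £744 = £4,464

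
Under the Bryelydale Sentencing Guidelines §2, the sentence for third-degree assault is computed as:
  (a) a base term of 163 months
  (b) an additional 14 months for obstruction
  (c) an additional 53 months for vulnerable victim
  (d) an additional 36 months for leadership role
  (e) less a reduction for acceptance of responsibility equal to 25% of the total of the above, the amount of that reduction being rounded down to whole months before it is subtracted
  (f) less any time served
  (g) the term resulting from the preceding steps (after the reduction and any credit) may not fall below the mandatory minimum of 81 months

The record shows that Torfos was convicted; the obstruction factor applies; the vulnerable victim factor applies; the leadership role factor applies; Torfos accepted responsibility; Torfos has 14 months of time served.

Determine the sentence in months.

186 months

Obstruction enhancement: +14 months
Vulnerable victim enhancement: +53 months
Leadership role enhancement: +36 months
Adjusted term: 163 months + 14 months + 53 months + 36 months = 266 months
Acceptance of responsibility reduction: 25% of 266 months = 66 months (rounded down)
After reduction: 266 − 66 = 200 months
Less time served: 200 months − 14 months = 186 months
Minimum 81 months: 186 months meets the minimum, no increase.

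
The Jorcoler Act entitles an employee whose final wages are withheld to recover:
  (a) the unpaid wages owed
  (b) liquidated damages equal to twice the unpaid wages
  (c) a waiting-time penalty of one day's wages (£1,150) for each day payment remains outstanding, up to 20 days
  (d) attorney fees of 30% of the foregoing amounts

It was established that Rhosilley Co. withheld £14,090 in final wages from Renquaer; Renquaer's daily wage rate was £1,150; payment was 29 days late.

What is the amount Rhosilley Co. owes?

£84,851

Doubled: 2 × £14,090 = £28,180
Penalty days: min(29, 20) = 20
Waiting-time penalty: 20 × £1,150 = £23,000
Subtotal: £14,090 + £28,180 + £23,000 = £65,270
Attorney fees: 30% of £65,270 = £19,581
Total award: £65,270 + £19,581 = £84,851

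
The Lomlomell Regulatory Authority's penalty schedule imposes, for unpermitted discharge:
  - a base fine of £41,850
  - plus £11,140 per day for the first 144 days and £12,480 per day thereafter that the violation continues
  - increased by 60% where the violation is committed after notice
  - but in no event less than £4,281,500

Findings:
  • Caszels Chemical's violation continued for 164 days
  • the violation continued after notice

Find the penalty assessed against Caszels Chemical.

First 144 days: 144 × £11,140 = £1,604,160
Remaining days: (164 − 144) × £12,480 = £249,600
Per-day component: £1,604,160 + £249,600 = £1,853,760
Base plus per-day: £41,850 + £1,853,760 = £1,895,610
Enhancement: 60% of £1,895,610 = £1,137,366
Enhanced fine: £1,895,610 + £1,137,366 = £3,032,976
Minimum £4,281,500: £3,032,976 is below the minimum → £4,281,500

£4,281,500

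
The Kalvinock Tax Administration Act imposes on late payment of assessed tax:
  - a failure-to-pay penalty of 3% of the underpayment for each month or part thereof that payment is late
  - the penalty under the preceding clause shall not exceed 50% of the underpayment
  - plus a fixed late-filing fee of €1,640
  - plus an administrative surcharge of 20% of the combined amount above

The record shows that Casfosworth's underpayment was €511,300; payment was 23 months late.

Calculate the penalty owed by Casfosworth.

Accrued rate: 3% × 23 = 69%, capped at 50% → 50%
Failure-to-pay penalty: 50% of €511,300 = €255,650
Penalty before surcharge: €255,650 + €1,640 = €257,290
Administrative surcharge: 20% of €257,290 = €51,458
Total penalty: €257,290 + €51,458 = €308,748

€308,748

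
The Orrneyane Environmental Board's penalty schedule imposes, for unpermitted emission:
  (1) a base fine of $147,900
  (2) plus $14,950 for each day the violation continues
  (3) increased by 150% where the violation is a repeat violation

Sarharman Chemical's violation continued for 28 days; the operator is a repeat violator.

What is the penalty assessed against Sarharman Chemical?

Per-day component: 28 × $14,950 = $418,600
Base plus per-day: $147,900 + $418,600 = $566,500
Enhancement: 150% of $566,500 = $849,750
Enhanced fine: $566,500 + $849,750 = $1,416,250

$1,416,250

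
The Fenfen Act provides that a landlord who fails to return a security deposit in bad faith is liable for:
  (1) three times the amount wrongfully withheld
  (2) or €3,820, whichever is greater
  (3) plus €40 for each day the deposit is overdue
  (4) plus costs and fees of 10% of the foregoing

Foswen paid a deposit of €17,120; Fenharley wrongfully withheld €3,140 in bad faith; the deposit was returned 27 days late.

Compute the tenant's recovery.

€11,550

Trebled: 3 × €3,140 = €9,420
Minimum €3,820: €9,420 meets the minimum, no increase.
Late-return penalty: 27 × €40 = €1,080
Damages plus late penalty: €9,420 + €1,080 = €10,500
Costs and fees: 10% of €10,500 = €1,050
Total recovery: €10,500 + €1,050 = €11,550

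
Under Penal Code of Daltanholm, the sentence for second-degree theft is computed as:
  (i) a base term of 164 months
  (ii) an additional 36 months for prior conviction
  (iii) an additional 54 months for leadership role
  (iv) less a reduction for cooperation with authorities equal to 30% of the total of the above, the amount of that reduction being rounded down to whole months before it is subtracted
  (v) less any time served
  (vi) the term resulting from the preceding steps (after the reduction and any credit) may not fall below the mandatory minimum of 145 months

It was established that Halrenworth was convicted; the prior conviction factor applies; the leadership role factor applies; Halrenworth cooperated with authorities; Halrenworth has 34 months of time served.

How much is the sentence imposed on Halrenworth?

Sentence: 145 months

Prior conviction enhancement: +36 months
Leadership role enhancement: +54 months
Adjusted term: 164 months + 36 months + 54 months = 254 months
Cooperation with authorities reduction: 30% of 254 months = 76 months (rounded down)
After reduction: 254 − 76 = 178 months
Less time served: 178 months − 34 months = 144 months
Minimum 145 months: 144 months is below the minimum → 145 months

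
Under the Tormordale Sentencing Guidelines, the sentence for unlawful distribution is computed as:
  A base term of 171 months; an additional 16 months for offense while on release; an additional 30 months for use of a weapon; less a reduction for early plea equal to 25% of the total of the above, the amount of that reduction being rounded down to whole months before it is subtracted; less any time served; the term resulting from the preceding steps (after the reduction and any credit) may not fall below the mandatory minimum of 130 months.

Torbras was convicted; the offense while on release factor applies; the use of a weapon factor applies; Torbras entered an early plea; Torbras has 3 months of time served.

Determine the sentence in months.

Offense while on release enhancement: +16 months
Use of a weapon enhancement: +30 months
Adjusted term: 171 months + 16 months + 30 months = 217 months
Early plea reduction: 25% of 217 months = 54 months (rounded down)
After reduction: 217 − 54 = 163 months
Less time served: 163 months − 3 months = 160 months
Minimum 130 months: 160 months meets the minimum, no increase.

160 months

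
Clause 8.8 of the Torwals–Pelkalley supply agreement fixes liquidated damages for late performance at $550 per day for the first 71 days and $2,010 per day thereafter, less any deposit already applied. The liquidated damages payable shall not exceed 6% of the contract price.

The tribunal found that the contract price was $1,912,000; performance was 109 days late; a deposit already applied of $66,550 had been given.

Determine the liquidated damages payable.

First 71 days: 71 × $550 = $39,050
Remaining days: (109 − 71) × $2,010 = $76,380
Accrued per-day damages: $39,050 + $76,380 = $115,430
Less deposit already applied: $115,430 − $66,550 = $48,880
Cap: 6% of $1,912,000 = $114,720
Cap at $114,720: $48,880 is within the cap, no reduction.

$48,880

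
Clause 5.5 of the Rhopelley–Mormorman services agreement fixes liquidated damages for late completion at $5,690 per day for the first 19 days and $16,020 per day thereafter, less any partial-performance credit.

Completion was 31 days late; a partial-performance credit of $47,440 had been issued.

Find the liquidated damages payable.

First 19 days: 19 × $5,690 = $108,110
Remaining days: (31 − 19) × $16,020 = $192,240
Accrued per-day damages: $108,110 + $192,240 = $300,350
Less partial-performance credit: $300,350 − $47,440 = $252,910

$252,910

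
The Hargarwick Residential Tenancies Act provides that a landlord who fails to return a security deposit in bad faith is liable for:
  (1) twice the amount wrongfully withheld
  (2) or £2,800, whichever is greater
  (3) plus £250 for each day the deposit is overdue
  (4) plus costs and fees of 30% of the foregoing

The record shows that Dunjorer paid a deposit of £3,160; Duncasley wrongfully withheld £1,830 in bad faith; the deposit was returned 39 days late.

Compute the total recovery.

£17,433

Doubled: 2 × £1,830 = £3,660
Minimum £2,800: £3,660 meets the minimum, no increase.
Late-return penalty: 39 × £250 = £9,750
Damages plus late penalty: £3,660 + £9,750 = £13,410
Costs and fees: 30% of £13,410 = £4,023
Total recovery: £13,410 + £4,023 = £17,433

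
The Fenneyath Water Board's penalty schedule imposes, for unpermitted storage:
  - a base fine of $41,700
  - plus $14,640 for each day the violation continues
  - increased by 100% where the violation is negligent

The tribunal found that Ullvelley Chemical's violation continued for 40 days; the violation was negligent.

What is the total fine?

$1,254,600

Per-day component: 40 × $14,640 = $585,600
Base plus per-day: $41,700 + $585,600 = $627,300
Enhancement: 100% of $627,300 = $627,300
Enhanced fine: $627,300 + $627,300 = $1,254,600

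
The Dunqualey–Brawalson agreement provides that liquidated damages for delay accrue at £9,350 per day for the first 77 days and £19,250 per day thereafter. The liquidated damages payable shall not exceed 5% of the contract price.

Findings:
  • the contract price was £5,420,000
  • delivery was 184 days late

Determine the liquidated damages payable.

£271,000

First 77 days: 77 × £9,350 = £719,950
Remaining days: (184 − 77) × £19,250 = £2,059,750
Accrued per-day damages: £719,950 + £2,059,750 = £2,779,700
Cap: 5% of £5,420,000 = £271,000
Cap at £271,000: £2,779,700 exceeds the cap → £271,000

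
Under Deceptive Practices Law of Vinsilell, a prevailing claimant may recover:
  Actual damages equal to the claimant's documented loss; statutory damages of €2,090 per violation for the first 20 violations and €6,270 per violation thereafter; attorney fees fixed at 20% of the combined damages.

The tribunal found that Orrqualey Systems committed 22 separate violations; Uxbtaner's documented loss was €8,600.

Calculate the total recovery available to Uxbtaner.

First 20 violations: 20 × €2,090 = €41,800
Remaining violations: (22 − 20) × €6,270 = €12,540
Statutory damages: €41,800 + €12,540 = €54,340
Combined damages: €8,600 + €54,340 = €62,940
Attorney fees: 20% of €62,940 = €12,588
Total recovery: €62,940 + €12,588 = €75,528

€75,528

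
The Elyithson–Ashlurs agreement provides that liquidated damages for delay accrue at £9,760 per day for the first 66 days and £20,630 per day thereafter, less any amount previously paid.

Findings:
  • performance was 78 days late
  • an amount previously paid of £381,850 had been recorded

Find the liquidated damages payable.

First 66 days: 66 × £9,760 = £644,160
Remaining days: (78 − 66) × £20,630 = £247,560
Accrued per-day damages: £644,160 + £247,560 = £891,720
Less amount previously paid: £891,720 − £381,850 = £509,870

£509,870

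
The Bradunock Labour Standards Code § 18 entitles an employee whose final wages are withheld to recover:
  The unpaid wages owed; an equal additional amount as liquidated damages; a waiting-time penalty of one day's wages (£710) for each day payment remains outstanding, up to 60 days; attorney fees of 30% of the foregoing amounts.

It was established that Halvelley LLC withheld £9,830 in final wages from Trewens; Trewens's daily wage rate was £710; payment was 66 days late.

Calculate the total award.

Liquidated damages (equal amount): £9,830
Penalty days: min(66, 60) = 60
Waiting-time penalty: 60 × £710 = £42,600
Subtotal: £9,830 + £9,830 + £42,600 = £62,260
Attorney fees: 30% of £62,260 = £18,678
Total award: £62,260 + £18,678 = £80,938

£80,938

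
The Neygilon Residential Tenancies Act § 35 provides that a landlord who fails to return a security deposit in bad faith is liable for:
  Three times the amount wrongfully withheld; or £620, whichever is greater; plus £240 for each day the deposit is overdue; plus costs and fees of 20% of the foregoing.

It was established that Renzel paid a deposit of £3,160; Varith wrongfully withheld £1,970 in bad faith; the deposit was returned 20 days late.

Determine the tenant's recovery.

Recovery: £12,852

Trebled: 3 × £1,970 = £5,910
Minimum £620: £5,910 meets the minimum, no increase.
Late-return penalty: 20 × £240 = £4,800
Damages plus late penalty: £5,910 + £4,800 = £10,710
Costs and fees: 20% of £10,710 = £2,142
Total recovery: £10,710 + £2,142 = £12,852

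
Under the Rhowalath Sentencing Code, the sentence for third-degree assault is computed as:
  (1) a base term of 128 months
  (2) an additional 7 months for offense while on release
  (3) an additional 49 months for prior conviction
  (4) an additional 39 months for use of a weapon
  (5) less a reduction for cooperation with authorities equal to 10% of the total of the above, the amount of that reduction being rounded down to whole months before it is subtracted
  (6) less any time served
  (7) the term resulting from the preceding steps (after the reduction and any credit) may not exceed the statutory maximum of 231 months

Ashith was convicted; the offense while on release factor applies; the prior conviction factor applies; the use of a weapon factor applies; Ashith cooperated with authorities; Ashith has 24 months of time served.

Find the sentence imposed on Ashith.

177 months

Offense while on release enhancement: +7 months
Prior conviction enhancement: +49 months
Use of a weapon enhancement: +39 months
Adjusted term: 128 months + 7 months + 49 months + 39 months = 223 months
Cooperation with authorities reduction: 10% of 223 months = 22 months (rounded down)
After reduction: 223 − 22 = 201 months
Less time served: 201 months − 24 months = 177 months
Cap at 231 months: 177 months is within the cap, no reduction.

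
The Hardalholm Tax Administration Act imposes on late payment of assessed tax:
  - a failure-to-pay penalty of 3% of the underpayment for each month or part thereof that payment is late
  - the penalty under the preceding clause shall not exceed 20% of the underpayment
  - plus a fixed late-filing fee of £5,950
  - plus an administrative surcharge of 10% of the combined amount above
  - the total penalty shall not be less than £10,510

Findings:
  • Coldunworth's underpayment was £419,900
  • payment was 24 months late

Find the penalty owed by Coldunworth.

Accrued rate: 3% × 24 = 72%, capped at 20% → 20%
Failure-to-pay penalty: 20% of £419,900 = £83,980
Penalty before surcharge: £83,980 + £5,950 = £89,930
Administrative surcharge: 10% of £89,930 = £8,993
Total penalty: £89,930 + £8,993 = £98,923
Minimum £10,510: £98,923 meets the minimum, no increase.

£98,923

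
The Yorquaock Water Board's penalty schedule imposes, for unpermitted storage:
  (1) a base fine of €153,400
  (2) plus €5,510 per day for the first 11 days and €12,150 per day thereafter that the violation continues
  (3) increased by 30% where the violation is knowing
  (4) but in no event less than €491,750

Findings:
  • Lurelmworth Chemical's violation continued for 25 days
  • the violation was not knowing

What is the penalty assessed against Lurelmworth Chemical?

First 11 days: 11 × €5,510 = €60,610
Remaining days: (25 − 11) × €12,150 = €170,100
Per-day component: €60,610 + €170,100 = €230,710
Base plus per-day: €153,400 + €230,710 = €384,110
The violation was not knowing: no 30% increase.
Minimum €491,750: €384,110 is below the minimum → €491,750

Civil penalty: €491,750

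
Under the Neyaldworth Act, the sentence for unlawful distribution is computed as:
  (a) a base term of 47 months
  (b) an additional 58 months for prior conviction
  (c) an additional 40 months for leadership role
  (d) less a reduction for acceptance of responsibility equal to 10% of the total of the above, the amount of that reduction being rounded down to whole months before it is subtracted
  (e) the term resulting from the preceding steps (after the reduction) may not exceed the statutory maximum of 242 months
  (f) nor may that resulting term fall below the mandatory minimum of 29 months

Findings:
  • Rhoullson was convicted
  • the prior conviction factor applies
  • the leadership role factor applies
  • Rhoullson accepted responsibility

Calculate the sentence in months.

Prior conviction enhancement: +58 months
Leadership role enhancement: +40 months
Adjusted term: 47 months + 58 months + 40 months = 145 months
Acceptance of responsibility reduction: 10% of 145 months = 14 months (rounded down)
After reduction: 145 − 14 = 131 months
Cap at 242 months: 131 months is within the cap, no reduction.
Minimum 29 months: 131 months meets the minimum, no increase.

131 months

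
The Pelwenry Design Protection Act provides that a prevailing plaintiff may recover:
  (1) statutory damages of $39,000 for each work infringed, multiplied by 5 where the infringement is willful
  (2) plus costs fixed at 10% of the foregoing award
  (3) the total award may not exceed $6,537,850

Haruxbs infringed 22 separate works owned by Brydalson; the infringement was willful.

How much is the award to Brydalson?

Statutory damages: 22 × $39,000 = $858,000
Multiplied by 5: 5 × $858,000 = $4,290,000
Costs: 10% of $4,290,000 = $429,000
Award plus costs: $4,290,000 + $429,000 = $4,719,000
Cap at $6,537,850: $4,719,000 is within the cap, no reduction.

$4,719,000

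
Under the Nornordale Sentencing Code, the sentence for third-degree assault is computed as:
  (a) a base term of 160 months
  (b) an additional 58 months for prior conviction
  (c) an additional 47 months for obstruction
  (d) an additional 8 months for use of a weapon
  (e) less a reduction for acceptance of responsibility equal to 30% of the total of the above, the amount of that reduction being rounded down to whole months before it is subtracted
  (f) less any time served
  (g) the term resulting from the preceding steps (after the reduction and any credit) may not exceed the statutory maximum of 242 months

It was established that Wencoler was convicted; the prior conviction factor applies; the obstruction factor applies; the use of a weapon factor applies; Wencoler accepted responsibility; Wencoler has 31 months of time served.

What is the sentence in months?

Prior conviction enhancement: +58 months
Obstruction enhancement: +47 months
Use of a weapon enhancement: +8 months
Adjusted term: 160 months + 58 months + 47 months + 8 months = 273 months
Acceptance of responsibility reduction: 30% of 273 months = 81 months (rounded down)
After reduction: 273 − 81 = 192 months
Less time served: 192 months − 31 months = 161 months
Cap at 242 months: 161 months is within the cap, no reduction.

161 months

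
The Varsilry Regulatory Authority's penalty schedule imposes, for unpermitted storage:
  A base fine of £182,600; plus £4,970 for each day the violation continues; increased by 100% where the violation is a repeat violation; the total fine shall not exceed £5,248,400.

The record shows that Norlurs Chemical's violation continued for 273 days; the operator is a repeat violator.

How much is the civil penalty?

£3,078,820

Per-day component: 273 × £4,970 = £1,356,810
Base plus per-day: £182,600 + £1,356,810 = £1,539,410
Enhancement: 100% of £1,539,410 = £1,539,410
Enhanced fine: £1,539,410 + £1,539,410 = £3,078,820
Cap at £5,248,400: £3,078,820 is within the cap, no reduction.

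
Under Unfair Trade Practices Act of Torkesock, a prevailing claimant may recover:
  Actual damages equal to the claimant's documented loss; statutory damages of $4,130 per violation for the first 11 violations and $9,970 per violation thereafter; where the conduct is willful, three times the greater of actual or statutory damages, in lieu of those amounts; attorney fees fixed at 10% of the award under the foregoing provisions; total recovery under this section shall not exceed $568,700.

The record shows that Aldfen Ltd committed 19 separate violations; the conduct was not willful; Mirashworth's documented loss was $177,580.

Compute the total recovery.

First 11 violations: 11 × $4,130 = $45,430
Remaining violations: (19 − 11) × $9,970 = $79,760
Statutory damages: $45,430 + $79,760 = $125,190
Conduct not willful: the in-lieu enhancement does not apply.
Actual plus statutory damages: $177,580 + $125,190 = $302,770
Attorney fees: 10% of $302,770 = $30,277
Total before cap: $302,770 + $30,277 = $333,047
Cap at $568,700: $333,047 is within the cap, no reduction.

Total recovery: $333,047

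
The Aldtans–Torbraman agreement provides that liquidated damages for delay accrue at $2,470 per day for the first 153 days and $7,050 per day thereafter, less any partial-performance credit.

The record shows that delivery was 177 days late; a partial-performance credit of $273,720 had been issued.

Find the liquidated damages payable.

First 153 days: 153 × $2,470 = $377,910
Remaining days: (177 − 153) × $7,050 = $169,200
Accrued per-day damages: $377,910 + $169,200 = $547,110
Less partial-performance credit: $547,110 − $273,720 = $273,390

$273,390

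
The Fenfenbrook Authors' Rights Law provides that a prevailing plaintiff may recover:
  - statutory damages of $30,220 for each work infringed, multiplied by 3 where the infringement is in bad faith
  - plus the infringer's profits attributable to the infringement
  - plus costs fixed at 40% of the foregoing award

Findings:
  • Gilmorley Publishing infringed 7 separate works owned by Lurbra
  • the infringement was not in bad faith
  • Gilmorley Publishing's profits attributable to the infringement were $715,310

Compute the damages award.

Statutory damages: 7 × $30,220 = $211,540
Infringement not in bad faith: no ×3 enhancement.
Combined award: $211,540 + $715,310 = $926,850
Costs: 40% of $926,850 = $370,740
Award plus costs: $926,850 + $370,740 = $1,297,590

$1,297,590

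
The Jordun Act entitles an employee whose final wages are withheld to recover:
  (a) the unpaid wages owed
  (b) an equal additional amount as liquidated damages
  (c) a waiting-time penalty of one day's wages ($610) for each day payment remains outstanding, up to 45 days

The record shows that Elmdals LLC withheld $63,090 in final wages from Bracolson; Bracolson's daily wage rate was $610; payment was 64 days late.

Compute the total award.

Liquidated damages (equal amount): $63,090
Penalty days: min(64, 45) = 45
Waiting-time penalty: 45 × $610 = $27,450
Total award: $63,090 + $63,090 + $27,450 = $153,630

$153,630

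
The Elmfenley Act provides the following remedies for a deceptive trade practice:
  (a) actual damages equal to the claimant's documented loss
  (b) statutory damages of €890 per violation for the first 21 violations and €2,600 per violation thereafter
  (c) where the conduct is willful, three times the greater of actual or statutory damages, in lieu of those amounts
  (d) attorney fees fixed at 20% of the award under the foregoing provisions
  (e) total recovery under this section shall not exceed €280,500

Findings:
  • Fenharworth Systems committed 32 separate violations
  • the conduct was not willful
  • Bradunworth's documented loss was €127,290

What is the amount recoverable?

First 21 violations: 21 × €890 = €18,690
Remaining violations: (32 − 21) × €2,600 = €28,600
Statutory damages: €18,690 + €28,600 = €47,290
Conduct not willful: the in-lieu enhancement does not apply.
Actual plus statutory damages: €127,290 + €47,290 = €174,580
Attorney fees: 20% of €174,580 = €34,916
Total before cap: €174,580 + €34,916 = €209,496
Cap at €280,500: €209,496 is within the cap, no reduction.

€209,496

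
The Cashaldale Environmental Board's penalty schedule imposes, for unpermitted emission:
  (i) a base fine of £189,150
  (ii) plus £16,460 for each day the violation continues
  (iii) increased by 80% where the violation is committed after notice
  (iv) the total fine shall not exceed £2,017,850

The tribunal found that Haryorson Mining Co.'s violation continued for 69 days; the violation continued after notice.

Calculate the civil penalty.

Civil penalty: £2,017,850

Per-day component: 69 × £16,460 = £1,135,740
Base plus per-day: £189,150 + £1,135,740 = £1,324,890
Enhancement: 80% of £1,324,890 = £1,059,912
Enhanced fine: £1,324,890 + £1,059,912 = £2,384,802
Cap at £2,017,850: £2,384,802 exceeds the cap → £2,017,850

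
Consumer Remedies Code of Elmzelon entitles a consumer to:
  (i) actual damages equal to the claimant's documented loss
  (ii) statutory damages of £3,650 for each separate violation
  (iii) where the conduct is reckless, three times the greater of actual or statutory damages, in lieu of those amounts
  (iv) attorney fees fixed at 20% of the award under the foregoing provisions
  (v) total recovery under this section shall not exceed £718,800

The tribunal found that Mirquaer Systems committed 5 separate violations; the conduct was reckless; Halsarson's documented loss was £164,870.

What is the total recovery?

£593,532

Statutory damages: 5 × £3,650 = £18,250
Greater of actual damages (£164,870) or statutory damages (£18,250): £164,870
Trebled: 3 × £164,870 = £494,610
Attorney fees: 20% of £494,610 = £98,922
Total before cap: £494,610 + £98,922 = £593,532
Cap at £718,800: £593,532 is within the cap, no reduction.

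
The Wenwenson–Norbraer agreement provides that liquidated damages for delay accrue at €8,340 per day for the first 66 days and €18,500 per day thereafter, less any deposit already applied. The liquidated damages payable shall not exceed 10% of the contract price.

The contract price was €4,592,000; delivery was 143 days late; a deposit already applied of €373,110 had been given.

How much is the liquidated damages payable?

€459,200

First 66 days: 66 × €8,340 = €550,440
Remaining days: (143 − 66) × €18,500 = €1,424,500
Accrued per-day damages: €550,440 + €1,424,500 = €1,974,940
Less deposit already applied: €1,974,940 − €373,110 = €1,601,830
Cap: 10% of €4,592,000 = €459,200
Cap at €459,200: €1,601,830 exceeds the cap → €459,200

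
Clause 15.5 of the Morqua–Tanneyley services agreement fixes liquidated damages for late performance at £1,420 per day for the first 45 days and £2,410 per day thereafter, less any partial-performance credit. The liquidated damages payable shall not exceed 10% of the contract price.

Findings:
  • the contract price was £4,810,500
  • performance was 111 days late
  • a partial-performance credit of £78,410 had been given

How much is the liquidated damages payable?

First 45 days: 45 × £1,420 = £63,900
Remaining days: (111 − 45) × £2,410 = £159,060
Accrued per-day damages: £63,900 + £159,060 = £222,960
Less partial-performance credit: £222,960 − £78,410 = £144,550
Cap: 10% of £4,810,500 = £481,050
Cap at £481,050: £144,550 is within the cap, no reduction.

£144,550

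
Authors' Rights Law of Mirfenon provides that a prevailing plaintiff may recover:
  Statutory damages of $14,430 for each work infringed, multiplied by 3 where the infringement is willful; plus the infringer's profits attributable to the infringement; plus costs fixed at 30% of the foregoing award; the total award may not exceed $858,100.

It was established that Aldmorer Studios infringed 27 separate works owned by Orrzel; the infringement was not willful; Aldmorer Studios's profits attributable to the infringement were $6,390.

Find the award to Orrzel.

$514,800

Statutory damages: 27 × $14,430 = $389,610
Infringement not willful: no ×3 enhancement.
Combined award: $389,610 + $6,390 = $396,000
Costs: 30% of $396,000 = $118,800
Award plus costs: $396,000 + $118,800 = $514,800
Cap at $858,100: $514,800 is within the cap, no reduction.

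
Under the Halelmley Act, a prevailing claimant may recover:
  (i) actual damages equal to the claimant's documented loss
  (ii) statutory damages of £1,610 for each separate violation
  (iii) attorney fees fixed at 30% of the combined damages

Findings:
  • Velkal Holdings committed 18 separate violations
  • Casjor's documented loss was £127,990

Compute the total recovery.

£204,061

Statutory damages: 18 × £1,610 = £28,980
Combined damages: £127,990 + £28,980 = £156,970
Attorney fees: 30% of £156,970 = £47,091
Total recovery: £156,970 + £47,091 = £204,061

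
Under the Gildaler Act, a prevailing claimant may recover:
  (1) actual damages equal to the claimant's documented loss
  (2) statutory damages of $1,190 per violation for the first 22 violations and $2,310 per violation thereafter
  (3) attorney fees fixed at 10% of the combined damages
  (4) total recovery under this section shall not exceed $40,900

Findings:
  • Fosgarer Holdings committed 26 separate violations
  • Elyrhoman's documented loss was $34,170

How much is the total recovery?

$40,900

First 22 violations: 22 × $1,190 = $26,180
Remaining violations: (26 − 22) × $2,310 = $9,240
Statutory damages: $26,180 + $9,240 = $35,420
Combined damages: $34,170 + $35,420 = $69,590
Attorney fees: 10% of $69,590 = $6,959
Total before cap: $69,590 + $6,959 = $76,549
Cap at $40,900: $76,549 exceeds the cap → $40,900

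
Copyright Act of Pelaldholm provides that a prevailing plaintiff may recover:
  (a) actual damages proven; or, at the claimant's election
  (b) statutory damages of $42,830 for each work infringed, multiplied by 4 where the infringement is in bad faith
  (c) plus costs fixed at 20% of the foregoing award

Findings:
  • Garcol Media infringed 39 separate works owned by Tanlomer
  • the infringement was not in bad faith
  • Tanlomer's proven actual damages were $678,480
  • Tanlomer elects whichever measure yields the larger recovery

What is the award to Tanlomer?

Statutory damages: 39 × $42,830 = $1,670,370
Infringement not in bad faith: no ×4 enhancement.
Greater of actual damages ($678,480) or statutory damages ($1,670,370): $1,670,370
Costs: 20% of $1,670,370 = $334,074
Award plus costs: $1,670,370 + $334,074 = $2,004,444

$2,004,444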